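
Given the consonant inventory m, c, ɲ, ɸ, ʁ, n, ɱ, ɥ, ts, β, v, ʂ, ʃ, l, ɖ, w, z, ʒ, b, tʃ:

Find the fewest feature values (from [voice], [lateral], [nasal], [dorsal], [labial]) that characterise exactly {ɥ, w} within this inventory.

[+labial, +dorsal]

/ɥ, w/ are all [+labial], [+dorsal], and no other segment in the inventory matches both values. Dropping any one of them over-generates: [+dorsal] alone would also admit /c, ɲ, ʁ/; [+labial] alone would also admit /m, ɸ, ɱ, β, …/. No other single listed feature picks out exactly this set either, so fewer than two features will not do.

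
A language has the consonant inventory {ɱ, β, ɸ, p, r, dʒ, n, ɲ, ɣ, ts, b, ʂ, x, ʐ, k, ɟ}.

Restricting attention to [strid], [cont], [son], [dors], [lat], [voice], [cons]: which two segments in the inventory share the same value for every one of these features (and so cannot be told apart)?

Both /ɱ/ and /n/ are [-strident], [-continuant], [+sonorant], [-dorsal], [-lateral], [+voice], [+consonantal]. Since the list omits [labial] and [coronal] — which do distinguish the labiodental nasal from the alveolar nasal — this pair collapses; all other pairs remain distinct.

ɱ, n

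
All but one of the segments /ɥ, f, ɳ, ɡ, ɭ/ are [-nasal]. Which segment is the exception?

/ɥ, f, ɭ, ɡ/ are all [-nasal]; /ɳ/ (retroflex nasal) is [+nasal].

ɳ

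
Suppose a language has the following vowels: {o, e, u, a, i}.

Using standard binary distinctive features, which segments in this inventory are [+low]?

a

The [+low] segments here are /a/; the remaining /o, e, u, i/ are [−low].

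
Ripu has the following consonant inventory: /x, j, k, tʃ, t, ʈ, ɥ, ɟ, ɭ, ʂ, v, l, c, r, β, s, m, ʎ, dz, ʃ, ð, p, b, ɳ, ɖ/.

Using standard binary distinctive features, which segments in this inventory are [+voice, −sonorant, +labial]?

The [+voice] segments are /j, ɥ, ɟ, ɭ, v, l, r, β, m, ʎ, dz, ð, b, ɳ, ɖ/.
Then [−sonorant] gives /ɟ, v, β, dz, ð, b, ɖ/.
Intersecting with [+labial] leaves /v, β, b/.

v, β, b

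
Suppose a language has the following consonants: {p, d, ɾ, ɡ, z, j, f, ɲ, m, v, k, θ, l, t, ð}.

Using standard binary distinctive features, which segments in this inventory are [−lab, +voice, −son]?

Among the inventory, the [−labial] segments are /d, ɾ, ɡ, z, j, ɲ, k, θ, l, t, ð/.
Then [+voice] gives /d, ɾ, ɡ, z, j, ɲ, l, ð/.
Among these, [−sonorant] leaves /d, ɡ, z, ð/.

d, ɡ, z, ð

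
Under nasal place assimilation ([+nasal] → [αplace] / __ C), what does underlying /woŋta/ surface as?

In /woŋta/, the nasal /ŋ/ precedes /t/, which is [+coronal]. The nasal assimilates in place, becoming the [+coronal] nasal /n/. The surface form is [wonta].

[wonta]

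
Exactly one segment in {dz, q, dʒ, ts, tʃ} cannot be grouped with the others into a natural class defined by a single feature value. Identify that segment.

The remaining segments after removing /q/ share [+delayed release]; /q/ (voiceless uvular stop) is [-delayed release]. For every other candidate removal, the leftover set fails to share any single feature value that the removed segment lacks.

q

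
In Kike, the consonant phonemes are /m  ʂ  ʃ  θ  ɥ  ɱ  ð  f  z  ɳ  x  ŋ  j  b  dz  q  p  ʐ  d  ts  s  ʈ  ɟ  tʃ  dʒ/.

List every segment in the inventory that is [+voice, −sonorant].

ð, z, b, dz, ʐ, d, ɟ, dʒ

The [+voice] segments are /m, ɥ, ɱ, ð, z, ɳ, ŋ, j, b, dz, ʐ, d, ɟ, dʒ/.
Then [−sonorant] leaves /ð, z, b, dz, ʐ, d, ɟ, dʒ/.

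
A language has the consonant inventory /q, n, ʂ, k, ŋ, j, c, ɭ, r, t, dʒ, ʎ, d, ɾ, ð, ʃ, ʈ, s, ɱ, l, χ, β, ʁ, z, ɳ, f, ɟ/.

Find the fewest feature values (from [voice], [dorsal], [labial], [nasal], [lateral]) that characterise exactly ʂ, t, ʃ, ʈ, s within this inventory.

[−voice, −labial, −dorsal]

The class [−voice], [−labial], [−dorsal] has exactly /ʂ, t, ʃ, ʈ, s/ as its extension in this inventory. No smaller conjunction from the listed features achieves this: [−labial, −dorsal] alone would also admit /n, ɭ, r, dʒ, …/; [−voice, −dorsal] alone would also admit /f/; [−voice, −labial] alone would also admit /q, k, c, χ/; and checking the remaining two-feature bundles turns up none with this extension.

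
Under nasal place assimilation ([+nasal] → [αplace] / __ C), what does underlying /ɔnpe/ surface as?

The only nasal preceding a consonant is /n/ before /p/. /p/ is [+labial], so /n/ → /m/, giving [ɔmpe].

[ɔmpe]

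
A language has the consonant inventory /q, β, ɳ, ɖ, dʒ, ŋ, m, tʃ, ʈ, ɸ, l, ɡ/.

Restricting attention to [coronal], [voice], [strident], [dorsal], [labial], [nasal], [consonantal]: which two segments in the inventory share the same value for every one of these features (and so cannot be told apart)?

On the given features, /ɖ/ and /l/ have an identical profile: [+coronal], [+voice], [−strident], [−dorsal], [−labial], [−nasal], [+consonantal]. No other two segments in the inventory coincide on all 7 features. (They do differ in [sonorant], [lateral] and [anterior], which are not among the given features.)

ɖ, l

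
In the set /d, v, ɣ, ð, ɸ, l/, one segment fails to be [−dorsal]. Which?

ɣ

/ɣ/ is the voiced velar fricative, which is [+dorsal]; the rest — /v, ð, d, ɸ, l/ — are [−dorsal].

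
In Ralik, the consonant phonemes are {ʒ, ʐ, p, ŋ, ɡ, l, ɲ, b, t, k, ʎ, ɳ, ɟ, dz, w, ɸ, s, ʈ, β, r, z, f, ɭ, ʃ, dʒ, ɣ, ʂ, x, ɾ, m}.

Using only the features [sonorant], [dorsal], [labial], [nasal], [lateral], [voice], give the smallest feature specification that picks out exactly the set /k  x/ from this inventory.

The class [-voice], [+dorsal] has exactly /k, x/ as its extension in this inventory. No smaller conjunction from the listed features achieves this: [+dorsal] alone would also admit /ŋ, ɡ, ɲ, ʎ, …/; [-voice] alone would also admit /p, t, ɸ, s, …/; and checking the remaining single features turns up none with this extension.

[-voice, +dorsal]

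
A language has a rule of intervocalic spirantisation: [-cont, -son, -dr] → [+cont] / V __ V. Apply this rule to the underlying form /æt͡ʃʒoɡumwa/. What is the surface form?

[æt͡ʃʒoɣumwa]

The only segment in the rule's environment that also matches [-cont, -son, -dr] is /ɡ/. Applying [+continuant] turns the voiced velar stop into /ɣ/ (voiced velar fricative), giving [æt͡ʃʒoɣumwa].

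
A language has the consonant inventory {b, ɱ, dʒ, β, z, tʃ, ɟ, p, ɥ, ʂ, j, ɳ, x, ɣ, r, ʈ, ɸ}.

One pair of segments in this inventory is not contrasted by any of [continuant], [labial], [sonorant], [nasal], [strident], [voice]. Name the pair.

j, r

/j/ (palatal glide) and /r/ (alveolar trill) are both [+continuant], [−labial], [+sonorant], [−nasal], [−strident], [+voice], so none of the listed features separates them. (They do differ in [dorsal], which is not among the given features.) Every other pair in the inventory differs on at least one listed feature.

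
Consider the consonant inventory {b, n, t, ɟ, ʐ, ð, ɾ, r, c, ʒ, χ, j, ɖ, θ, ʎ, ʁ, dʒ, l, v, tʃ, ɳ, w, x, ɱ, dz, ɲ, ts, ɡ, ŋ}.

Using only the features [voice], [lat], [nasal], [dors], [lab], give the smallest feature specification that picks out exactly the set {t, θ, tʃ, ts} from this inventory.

[−voice, −dors]

/t, θ, tʃ, ts/ are all [−voice], [−dorsal], and no other segment in the inventory matches both values. Dropping any one of them over-generates: [−dorsal] alone would also admit /b, n, ʐ, ð, …/; [−voice] alone would also admit /c, χ, x/. No other single listed feature picks out exactly this set either, so fewer than two features will not do.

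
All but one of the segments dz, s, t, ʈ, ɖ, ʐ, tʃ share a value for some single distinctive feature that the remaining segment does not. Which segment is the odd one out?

tʃ

[distributed] groups all but one: /ɖ, ʐ, ʈ, dz, t, s/ share [−distributed] while /tʃ/ (voiceless postalveolar affricate) alone is [+distributed]. Removing any other segment would not leave a single-feature class that excludes it.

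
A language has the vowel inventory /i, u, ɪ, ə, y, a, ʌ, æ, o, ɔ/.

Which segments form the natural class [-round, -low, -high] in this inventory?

ə, ʌ

Among the inventory, the [-round] segments are /i, ɪ, ə, a, ʌ, æ/.
Among these, [-low] gives /i, ɪ, ə, ʌ/.
Within that set, [-high] leaves /ə, ʌ/.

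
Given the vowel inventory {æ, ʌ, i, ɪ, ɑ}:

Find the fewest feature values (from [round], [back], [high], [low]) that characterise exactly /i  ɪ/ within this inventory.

[+high]

Every target segment is [+high] and no other inventory member is, so one feature is enough.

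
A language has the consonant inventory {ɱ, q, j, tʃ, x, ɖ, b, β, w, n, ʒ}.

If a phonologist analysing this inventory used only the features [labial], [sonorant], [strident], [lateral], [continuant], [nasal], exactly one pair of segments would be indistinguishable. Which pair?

ɖ, q

On the given features, /ɖ/ and /q/ have an identical profile: [−labial], [−sonorant], [−strident], [−lateral], [−continuant], [−nasal]. No other two segments in the inventory coincide on all 6 features. (They do differ in [voice], [coronal] and [dorsal], which are not among the given features.)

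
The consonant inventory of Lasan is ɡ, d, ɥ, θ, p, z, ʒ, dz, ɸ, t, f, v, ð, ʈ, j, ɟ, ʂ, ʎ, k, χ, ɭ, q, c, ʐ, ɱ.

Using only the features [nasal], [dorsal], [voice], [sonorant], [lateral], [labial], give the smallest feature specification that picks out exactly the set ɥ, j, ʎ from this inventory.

/ɥ, j, ʎ/ are all [+sonorant], [+dorsal], and no other segment in the inventory matches both values. Dropping any one of them over-generates: [+dorsal] alone would also admit /ɡ, ɟ, k, χ, …/; [+sonorant] alone would also admit /ɭ, ɱ/. No other single listed feature picks out exactly this set either, so fewer than two features will not do.

[+sonorant, +dorsal]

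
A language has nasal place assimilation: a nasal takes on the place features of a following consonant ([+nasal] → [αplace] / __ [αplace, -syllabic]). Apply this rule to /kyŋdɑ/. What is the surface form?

[kyndɑ]

In /kyŋdɑ/, the nasal /ŋ/ precedes /d/, which is [+coronal]. The nasal assimilates in place, becoming the [+coronal] nasal /n/. The surface form is [kyndɑ].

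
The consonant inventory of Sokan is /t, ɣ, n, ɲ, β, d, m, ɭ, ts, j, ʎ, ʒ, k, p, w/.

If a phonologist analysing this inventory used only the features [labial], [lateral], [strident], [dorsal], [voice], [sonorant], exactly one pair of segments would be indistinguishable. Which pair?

ɲ, j

Both /ɲ/ and /j/ are [−labial], [−lateral], [−strident], [+dorsal], [+voice], [+sonorant]. Since the list omits [nasal] and [continuant] — which do distinguish the palatal nasal from the palatal glide — this pair collapses; all other pairs remain distinct.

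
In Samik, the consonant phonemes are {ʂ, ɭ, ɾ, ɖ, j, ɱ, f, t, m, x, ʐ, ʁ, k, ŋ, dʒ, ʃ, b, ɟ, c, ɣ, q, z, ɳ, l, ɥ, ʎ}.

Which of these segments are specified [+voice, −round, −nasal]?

ɭ, ɾ, ɖ, j, ʐ, ʁ, dʒ, b, ɟ, ɣ, z, l, ʎ

Checking each segment against [+voice], [−round], [−nasal]: /ɭ/ (retroflex lateral approximant), /ɾ/ (alveolar tap), /ɖ/ (voiced retroflex stop), /j/ (palatal glide), /ʐ/ (voiced retroflex fricative), /ʁ/ (voiced uvular fricative), among others, satisfy every feature; every other segment in the inventory fails at least one.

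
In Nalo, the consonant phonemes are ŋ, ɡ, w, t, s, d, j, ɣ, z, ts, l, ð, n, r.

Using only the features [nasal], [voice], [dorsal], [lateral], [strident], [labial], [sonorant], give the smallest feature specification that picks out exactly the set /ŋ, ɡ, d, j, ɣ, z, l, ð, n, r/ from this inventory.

[+voice, −labial]

/ŋ, ɡ, d, j, ɣ, z, l, ð, n, r/ are all [+voice], [−labial], and no other segment in the inventory matches both values. Dropping any one of them over-generates: [−labial] alone would also admit /t, s, ts/; [+voice] alone would also admit /w/. No other single listed feature picks out exactly this set either, so fewer than two features will not do.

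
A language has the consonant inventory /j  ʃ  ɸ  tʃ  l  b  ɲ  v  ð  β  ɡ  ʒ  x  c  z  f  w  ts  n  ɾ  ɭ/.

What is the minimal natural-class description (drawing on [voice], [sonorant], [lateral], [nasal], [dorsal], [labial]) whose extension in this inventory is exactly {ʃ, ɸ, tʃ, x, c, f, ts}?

[−voice]

The target set is precisely the extension of [−voice] in this inventory.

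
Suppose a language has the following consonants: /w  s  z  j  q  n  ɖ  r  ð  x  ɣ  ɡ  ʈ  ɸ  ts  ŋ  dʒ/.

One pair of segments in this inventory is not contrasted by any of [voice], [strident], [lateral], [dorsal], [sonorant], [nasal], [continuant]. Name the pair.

w, j

/w/ (labial-velar glide) and /j/ (palatal glide) are both [+voice], [−strident], [−lateral], [+dorsal], [+sonorant], [−nasal], [+continuant], so none of the listed features separates them. (They do differ in [labial], [round] and [back], which are not among the given features.) Every other pair in the inventory differs on at least one listed feature.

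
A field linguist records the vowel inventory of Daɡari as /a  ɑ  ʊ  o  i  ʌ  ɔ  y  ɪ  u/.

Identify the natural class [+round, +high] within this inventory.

ʊ, y, u

First, the [+round] segments are /ʊ, o, ɔ, y, u/.
Of those, [+high] leaves /ʊ, y, u/.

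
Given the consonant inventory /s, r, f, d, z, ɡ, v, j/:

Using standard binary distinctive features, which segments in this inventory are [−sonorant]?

s, f, d, z, ɡ, v

The feature [sonorant] marks segments produced without turbulent airflow (nasals, liquids, glides, vowels). In this inventory /s, f, d, z, ɡ, v/ lack that property, so they are [−sonorant]; /r, j/ are [+sonorant].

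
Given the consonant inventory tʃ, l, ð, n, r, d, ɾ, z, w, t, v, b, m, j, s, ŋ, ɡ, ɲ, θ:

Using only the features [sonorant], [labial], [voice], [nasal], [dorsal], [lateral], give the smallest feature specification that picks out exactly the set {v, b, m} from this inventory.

[+labial, −dorsal]

/v, b, m/ are all [+labial], [−dorsal], and no other segment in the inventory matches both values. Dropping any one of them over-generates: [−dorsal] alone would also admit /tʃ, l, ð, n, …/; [+labial] alone would also admit /w/. No other single listed feature picks out exactly this set either, so fewer than two features will not do.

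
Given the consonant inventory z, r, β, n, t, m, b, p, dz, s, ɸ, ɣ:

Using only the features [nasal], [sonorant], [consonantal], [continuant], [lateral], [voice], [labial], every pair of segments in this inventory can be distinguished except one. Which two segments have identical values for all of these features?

ɣ, z

Both /ɣ/ and /z/ are [-nasal], [-sonorant], [+consonantal], [+continuant], [-lateral], [+voice], [-labial]. Since the list omits [strident], [coronal] and [dorsal] — which do distinguish the voiced velar fricative from the voiced alveolar fricative — this pair collapses; all other pairs remain distinct.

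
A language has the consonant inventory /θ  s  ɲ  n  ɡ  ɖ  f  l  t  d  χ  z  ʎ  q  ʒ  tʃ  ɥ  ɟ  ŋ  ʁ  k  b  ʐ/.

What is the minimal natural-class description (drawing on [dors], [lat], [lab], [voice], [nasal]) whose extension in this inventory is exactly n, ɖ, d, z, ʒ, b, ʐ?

The class [+voice], [-lateral], [-dorsal] has exactly /n, ɖ, d, z, ʒ, b, ʐ/ as its extension in this inventory. No smaller conjunction from the listed features achieves this: [-lateral, -dorsal] alone would also admit /θ, s, f, t, …/; [+voice, -dorsal] alone would also admit /l/; [+voice, -lateral] alone would also admit /ɲ, ɡ, ɥ, ɟ, …/; and checking the remaining two-feature bundles turns up none with this extension.

[+voice, -lat, -dors]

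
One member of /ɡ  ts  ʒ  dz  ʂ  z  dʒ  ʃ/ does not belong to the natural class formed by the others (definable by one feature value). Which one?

ɡ

/dʒ, ʂ, dz, ts, z, ʒ, ʃ/ are all [+strident], but /ɡ/ (voiced velar stop) is [−strident]. No other single segment can be removed to leave a set sharing one feature value that the removed segment lacks, so /ɡ/ is the odd one out.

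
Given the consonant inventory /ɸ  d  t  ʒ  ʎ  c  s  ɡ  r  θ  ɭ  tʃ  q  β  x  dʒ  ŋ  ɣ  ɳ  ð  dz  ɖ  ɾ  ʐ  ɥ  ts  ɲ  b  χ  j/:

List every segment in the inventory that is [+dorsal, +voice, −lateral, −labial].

Checking each segment against [+dorsal], [+voice], [−lateral], [−labial]: /ɡ/ (voiced velar stop), /ŋ/ (velar nasal), /ɣ/ (voiced velar fricative), /ɲ/ (palatal nasal), /j/ (palatal glide) satisfy every feature; every other segment in the inventory fails at least one.

ɡ, ŋ, ɣ, ɲ, j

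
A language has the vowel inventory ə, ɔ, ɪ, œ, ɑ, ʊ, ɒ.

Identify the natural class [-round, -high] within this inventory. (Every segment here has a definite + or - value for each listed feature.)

ə, ɑ

Checking each segment against [-round], [-high]: /ə/ (mid central vowel (schwa)), /ɑ/ (low back unrounded vowel) satisfy every feature; every other segment in the inventory fails at least one.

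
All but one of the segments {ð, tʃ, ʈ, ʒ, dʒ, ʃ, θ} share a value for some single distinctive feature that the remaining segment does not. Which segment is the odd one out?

ʈ

[distributed] groups all but one: /ʃ, ð, θ, ʒ, dʒ, tʃ/ share [+distributed] while /ʈ/ (voiceless retroflex stop) alone is [-distributed]. Removing any other segment would not leave a single-feature class that excludes it.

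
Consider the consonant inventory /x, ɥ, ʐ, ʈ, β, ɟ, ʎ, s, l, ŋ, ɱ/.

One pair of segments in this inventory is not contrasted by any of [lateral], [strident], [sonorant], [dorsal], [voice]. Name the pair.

On the given features, /ɥ/ and /ŋ/ have an identical profile: [−lateral], [−strident], [+sonorant], [+dorsal], [+voice]. No other two segments in the inventory coincide on all 5 features. (They do differ in [nasal], [continuant], [labial], [round] and [back], which are not among the given features.)

ɥ, ŋ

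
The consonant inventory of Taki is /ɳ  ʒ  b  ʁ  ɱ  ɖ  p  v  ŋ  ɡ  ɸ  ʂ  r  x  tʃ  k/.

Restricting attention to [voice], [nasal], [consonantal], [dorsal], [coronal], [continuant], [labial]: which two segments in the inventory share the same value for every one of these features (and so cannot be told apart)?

r, ʒ

On the given features, /r/ and /ʒ/ have an identical profile: [+voice], [-nasal], [+consonantal], [-dorsal], [+coronal], [+continuant], [-labial]. No other two segments in the inventory coincide on all 7 features. (They do differ in [sonorant], [strident] and [anterior], which are not among the given features.)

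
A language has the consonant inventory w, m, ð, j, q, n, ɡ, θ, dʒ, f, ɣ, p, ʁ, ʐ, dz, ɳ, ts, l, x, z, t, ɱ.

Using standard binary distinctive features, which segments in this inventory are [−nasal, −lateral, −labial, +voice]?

Eliminate segments failing any feature: /w, f, p/ are [+labial]; /m, n, ɳ, ɱ/ are [+nasal]; /q, θ, ts, x, t/ are [−voice]; /l/ is [+lateral]. The remaining /ð, j, ɡ, dʒ, ɣ, ʁ, ʐ, dz, z/ satisfy [−nasal], [−lateral], [−labial], [+voice].

ð, j, ɡ, dʒ, ɣ, ʁ, ʐ, dz, z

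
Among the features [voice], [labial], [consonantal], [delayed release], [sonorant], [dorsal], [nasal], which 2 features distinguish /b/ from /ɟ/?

[labial], [dorsal]

The two segments share [+voice], [+consonantal], [-delayed release], [-sonorant], [-nasal]. The only features from the list on which they differ: /b/ is [+labial] while /ɟ/ is [-labial]; /b/ is [-dorsal] while /ɟ/ is [+dorsal].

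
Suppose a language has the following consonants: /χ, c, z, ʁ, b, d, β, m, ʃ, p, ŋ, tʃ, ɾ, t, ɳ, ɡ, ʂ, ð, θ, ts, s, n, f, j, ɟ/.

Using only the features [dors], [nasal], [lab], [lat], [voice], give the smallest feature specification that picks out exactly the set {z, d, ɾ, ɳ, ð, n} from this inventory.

/z, d, ɾ, ɳ, ð, n/ are all [+voice], [-labial], [-dorsal], and no other segment in the inventory matches all three values. Dropping any one of them over-generates: [-labial, -dorsal] alone would also admit /ʃ, tʃ, t, ʂ, …/; [+voice, -dorsal] alone would also admit /b, β, m/; [+voice, -labial] alone would also admit /ʁ, ŋ, ɡ, j, …/. No other combination of two listed features picks out exactly this set either, so fewer than three features will not do.

[+voice, -lab, -dors]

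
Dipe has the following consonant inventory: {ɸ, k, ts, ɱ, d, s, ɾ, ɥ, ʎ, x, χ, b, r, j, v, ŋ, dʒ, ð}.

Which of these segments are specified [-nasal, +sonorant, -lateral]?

ɾ, ɥ, r, j

First, the [-nasal] segments are /ɸ, k, ts, d, s, ɾ, ɥ, ʎ, x, χ, b, r, j, v, dʒ, ð/.
Then [+sonorant] gives /ɾ, ɥ, ʎ, r, j/.
Then [-lateral] leaves /ɾ, ɥ, r, j/.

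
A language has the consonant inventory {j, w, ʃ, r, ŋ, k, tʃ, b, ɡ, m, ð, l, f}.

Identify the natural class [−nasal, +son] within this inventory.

Among the inventory, the [−nasal] segments are /j, w, ʃ, r, k, tʃ, b, ɡ, ð, l, f/.
Among these, [+sonorant] leaves /j, w, r, l/.

j, w, r, l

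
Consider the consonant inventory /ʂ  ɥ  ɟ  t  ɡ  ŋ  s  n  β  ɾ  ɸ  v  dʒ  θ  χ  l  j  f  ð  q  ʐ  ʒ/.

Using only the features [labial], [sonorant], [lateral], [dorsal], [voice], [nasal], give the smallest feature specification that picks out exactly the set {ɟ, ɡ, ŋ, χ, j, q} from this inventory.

Every target segment is [−labial], [+dorsal]; each remaining inventory member fails at least one of these. Each conjunct is needed — [+dorsal] alone would also admit /ɥ/; [−labial] alone would also admit /ʂ, t, s, n, …/ — and no other single listed feature has exactly this extension, so two is the minimum.

[−labial, +dorsal]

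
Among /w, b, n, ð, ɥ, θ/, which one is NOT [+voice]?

θ

Every segment except /θ/ is [+voice]. /θ/ (voiceless dental fricative) is [−voice], so it is the exception.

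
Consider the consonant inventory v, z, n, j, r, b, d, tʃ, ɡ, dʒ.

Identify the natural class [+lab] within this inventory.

The [+labial] segments here are /v, b/; the remaining /z, n, j, r, d, tʃ, ɡ, dʒ/ are [-labial].

v, b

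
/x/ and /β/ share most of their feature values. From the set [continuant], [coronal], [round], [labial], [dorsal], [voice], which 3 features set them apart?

/x/ (voiceless velar fricative) and /β/ (voiced bilabial fricative) agree on [+continuant], [-coronal], [-round]. They differ on [voice] (/x/ [-], /β/ [+]), [labial] (/x/ [-], /β/ [+]), [dorsal] (/x/ [+], /β/ [-]).

[voice], [labial], [dorsal]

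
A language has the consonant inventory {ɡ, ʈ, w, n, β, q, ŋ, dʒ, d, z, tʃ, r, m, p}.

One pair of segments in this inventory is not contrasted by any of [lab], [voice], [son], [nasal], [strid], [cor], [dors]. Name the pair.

z, dʒ

On the given features, /z/ and /dʒ/ have an identical profile: [−labial], [+voice], [−sonorant], [−nasal], [+strident], [+coronal], [−dorsal]. No other two segments in the inventory coincide on all 7 features. (They do differ in [continuant], [anterior] and [distributed], which are not among the given features.)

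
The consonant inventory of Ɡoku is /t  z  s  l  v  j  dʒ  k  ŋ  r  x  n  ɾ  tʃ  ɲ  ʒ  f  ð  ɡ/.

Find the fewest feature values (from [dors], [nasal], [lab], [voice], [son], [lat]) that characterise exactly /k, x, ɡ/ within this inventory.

Every target segment is [−sonorant], [+dorsal]; each remaining inventory member fails at least one of these. Each conjunct is needed — [+dorsal] alone would also admit /j, ŋ, ɲ/; [−sonorant] alone would also admit /t, z, s, v, …/ — and no other single listed feature has exactly this extension, so two is the minimum.

[−son, +dors]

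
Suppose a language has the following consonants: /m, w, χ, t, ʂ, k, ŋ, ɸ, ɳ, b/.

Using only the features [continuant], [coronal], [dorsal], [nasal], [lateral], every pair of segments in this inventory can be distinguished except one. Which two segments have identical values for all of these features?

/χ/ (voiceless uvular fricative) and /w/ (labial-velar glide) are both [+continuant], [-coronal], [+dorsal], [-nasal], [-lateral], so none of the listed features separates them. (They do differ in [sonorant], [voice], [labial], [round] and [high], which are not among the given features.) Every other pair in the inventory differs on at least one listed feature.

χ, w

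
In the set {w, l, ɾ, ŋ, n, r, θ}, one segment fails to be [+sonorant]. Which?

/θ/ is the voiceless dental fricative, which is [−sonorant]; the rest — /ɾ, l, ŋ, n, r, w/ — are [+sonorant].

θ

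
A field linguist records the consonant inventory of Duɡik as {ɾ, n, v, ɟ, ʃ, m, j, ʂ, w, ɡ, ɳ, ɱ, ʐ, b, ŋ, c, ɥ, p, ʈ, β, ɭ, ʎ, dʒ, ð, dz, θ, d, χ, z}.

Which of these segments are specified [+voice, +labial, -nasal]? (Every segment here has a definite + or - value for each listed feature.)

v, w, b, ɥ, β

Eliminate segments failing any feature: /ɾ, n, ɟ, j, ɡ, ɳ, ʐ, ŋ, ɭ, ʎ, dʒ, ð, dz, d, z/ are [-labial]; /ʃ, ʂ, c, p, ʈ, θ, χ/ are [-voice]; /m, ɱ/ are [+nasal]. The remaining /v, w, b, ɥ, β/ satisfy [+voice], [+labial], [-nasal].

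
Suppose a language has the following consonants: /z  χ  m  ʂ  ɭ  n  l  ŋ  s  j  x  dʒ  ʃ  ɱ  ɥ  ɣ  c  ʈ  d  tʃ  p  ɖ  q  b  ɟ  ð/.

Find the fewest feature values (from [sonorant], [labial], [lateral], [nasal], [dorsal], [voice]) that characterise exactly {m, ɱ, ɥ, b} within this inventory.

[+voice, +labial]

Every target segment is [+voice], [+labial]; each remaining inventory member fails at least one of these. Each conjunct is needed — [+labial] alone would also admit /p/; [+voice] alone would also admit /z, ɭ, n, l, …/ — and no other single listed feature has exactly this extension, so two is the minimum.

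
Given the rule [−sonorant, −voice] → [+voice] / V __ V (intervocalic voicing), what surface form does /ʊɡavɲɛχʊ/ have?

Only /χ/ occurs between two vowels (/ɛ/ __ /ʊ/) and matches the structural description. It is a voiceless uvular fricative, so [−sonorant, −voice] holds; changing it to [+voice] with all other features held fixed yields /ʁ/ (voiced uvular fricative). No other segment meets both the structural description and the environment, so the output is [ʊɡavɲɛʁʊ].

[ʊɡavɲɛʁʊ]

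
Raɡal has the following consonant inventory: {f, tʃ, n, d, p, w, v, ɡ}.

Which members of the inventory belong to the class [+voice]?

The [+voice] segments here are /n, d, w, v, ɡ/; the remaining /f, tʃ, p/ are [−voice].

n, d, w, v, ɡ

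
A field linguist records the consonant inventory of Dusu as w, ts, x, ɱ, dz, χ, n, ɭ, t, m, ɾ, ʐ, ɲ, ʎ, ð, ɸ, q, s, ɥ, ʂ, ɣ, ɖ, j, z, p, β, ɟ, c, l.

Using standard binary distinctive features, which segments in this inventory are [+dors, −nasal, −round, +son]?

ʎ, j

First, the [+dorsal] segments are /w, x, χ, ɲ, ʎ, q, ɥ, ɣ, j, ɟ, c/.
Then [−nasal] gives /w, x, χ, ʎ, q, ɥ, ɣ, j, ɟ, c/.
Among these, [−round] gives /x, χ, ʎ, q, ɣ, j, ɟ, c/.
Within that set, [+sonorant] leaves /ʎ, j/.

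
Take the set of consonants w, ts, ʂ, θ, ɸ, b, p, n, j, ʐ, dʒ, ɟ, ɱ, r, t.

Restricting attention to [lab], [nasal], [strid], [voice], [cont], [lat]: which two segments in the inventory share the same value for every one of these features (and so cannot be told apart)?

r, j

Both /r/ and /j/ are [−labial], [−nasal], [−strident], [+voice], [+continuant], [−lateral]. Since the list omits [dorsal] — which does distinguish the alveolar trill from the palatal glide — this pair collapses; all other pairs remain distinct.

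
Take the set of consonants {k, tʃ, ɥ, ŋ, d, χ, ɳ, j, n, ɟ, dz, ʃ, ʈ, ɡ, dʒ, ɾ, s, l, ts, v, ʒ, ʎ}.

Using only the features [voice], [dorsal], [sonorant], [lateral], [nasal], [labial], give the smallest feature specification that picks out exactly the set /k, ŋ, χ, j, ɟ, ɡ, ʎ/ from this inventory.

/k, ŋ, χ, j, ɟ, ɡ, ʎ/ are all [−labial], [+dorsal], and no other segment in the inventory matches both values. Dropping any one of them over-generates: [+dorsal] alone would also admit /ɥ/; [−labial] alone would also admit /tʃ, d, ɳ, n, …/. No other single listed feature picks out exactly this set either, so fewer than two features will not do.

[−labial, +dorsal]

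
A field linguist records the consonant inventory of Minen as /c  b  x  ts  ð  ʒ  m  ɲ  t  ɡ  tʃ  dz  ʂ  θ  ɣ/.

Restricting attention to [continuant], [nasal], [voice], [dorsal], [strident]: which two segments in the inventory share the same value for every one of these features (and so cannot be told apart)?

Both /ts/ and /tʃ/ are [−continuant], [−nasal], [−voice], [−dorsal], [+strident]. Since the list omits [anterior] and [distributed] — which do distinguish the voiceless alveolar affricate from the voiceless postalveolar affricate — this pair collapses; all other pairs remain distinct.

ts, tʃ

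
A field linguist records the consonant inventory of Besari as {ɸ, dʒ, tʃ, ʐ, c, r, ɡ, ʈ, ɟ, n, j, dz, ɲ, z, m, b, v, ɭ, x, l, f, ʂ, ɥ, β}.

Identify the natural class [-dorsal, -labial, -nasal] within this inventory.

dʒ, tʃ, ʐ, r, ʈ, dz, z, ɭ, l, ʂ

Eliminate segments failing any feature: /ɸ, m, b, v, f, β/ are [+labial]; /c, ɡ, ɟ, j, ɲ, x, ɥ/ are [+dorsal]; /n/ is [+nasal]. The remaining /dʒ, tʃ, ʐ, r, ʈ, dz, z, ɭ, l, ʂ/ satisfy [-dorsal], [-labial], [-nasal].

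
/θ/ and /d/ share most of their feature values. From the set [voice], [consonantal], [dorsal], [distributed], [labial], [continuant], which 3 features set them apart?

/θ/ (voiceless dental fricative) and /d/ (voiced alveolar stop) agree on [+consonantal], [-dorsal], [-labial]. They differ on [voice] (/θ/ [-], /d/ [+]), [continuant] (/θ/ [+], /d/ [-]), [distributed] (/θ/ [+], /d/ [-]).

[voice], [continuant], [distributed]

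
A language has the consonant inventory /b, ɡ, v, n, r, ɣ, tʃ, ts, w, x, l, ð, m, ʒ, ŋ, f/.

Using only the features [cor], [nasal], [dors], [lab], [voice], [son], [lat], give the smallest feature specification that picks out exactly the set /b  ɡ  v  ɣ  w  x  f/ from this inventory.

[−nasal, −cor]

Every target segment is [−nasal], [−coronal]; each remaining inventory member fails at least one of these. Each conjunct is needed — [−coronal] alone would also admit /m, ŋ/; [−nasal] alone would also admit /r, tʃ, ts, l, …/ — and no other single listed feature has exactly this extension, so two is the minimum.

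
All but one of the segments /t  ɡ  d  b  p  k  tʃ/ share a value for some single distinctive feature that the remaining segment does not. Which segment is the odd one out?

tʃ

[delayed release] (equivalently [strident]) groups all but one: /b, t, p, d, k, ɡ/ share [−delayed release] while /tʃ/ (voiceless postalveolar affricate) alone is [+delayed release]. Removing any other segment would not leave a single-feature class that excludes it.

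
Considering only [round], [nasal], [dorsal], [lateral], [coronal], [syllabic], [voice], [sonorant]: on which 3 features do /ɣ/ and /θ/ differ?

The two segments share [−round], [−nasal], [−lateral], [−syllabic], [−sonorant]. The only features from the list on which they differ: /ɣ/ is [+voice] while /θ/ is [−voice]; /ɣ/ is [−coronal] while /θ/ is [+coronal]; /ɣ/ is [+dorsal] while /θ/ is [−dorsal].

[voice], [coronal], [dorsal]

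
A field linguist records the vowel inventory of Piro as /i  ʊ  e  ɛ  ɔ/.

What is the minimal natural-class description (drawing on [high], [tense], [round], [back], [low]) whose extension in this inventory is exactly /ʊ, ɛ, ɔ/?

[-tense]

Every target segment is [-tense] and no other inventory member is, so one feature is enough.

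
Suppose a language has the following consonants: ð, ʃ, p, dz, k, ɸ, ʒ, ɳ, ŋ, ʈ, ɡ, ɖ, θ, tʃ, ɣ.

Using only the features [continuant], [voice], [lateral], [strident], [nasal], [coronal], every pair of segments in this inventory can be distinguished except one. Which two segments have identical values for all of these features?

Both /p/ and /k/ are [−continuant], [−voice], [−lateral], [−strident], [−nasal], [−coronal]. Since the list omits [labial] and [dorsal] — which do distinguish the voiceless bilabial stop from the voiceless velar stop — this pair collapses; all other pairs remain distinct.

p, k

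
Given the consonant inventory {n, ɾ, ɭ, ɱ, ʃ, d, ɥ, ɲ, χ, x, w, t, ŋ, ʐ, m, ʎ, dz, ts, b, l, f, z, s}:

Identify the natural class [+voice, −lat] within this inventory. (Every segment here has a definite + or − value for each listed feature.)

n, ɾ, ɱ, d, ɥ, ɲ, w, ŋ, ʐ, m, dz, b, z

Among the inventory, the [+voice] segments are /n, ɾ, ɭ, ɱ, d, ɥ, ɲ, w, ŋ, ʐ, m, ʎ, dz, b, l, z/.
Within that set, [−lateral] leaves /n, ɾ, ɱ, d, ɥ, ɲ, w, ŋ, ʐ, m, dz, b, z/.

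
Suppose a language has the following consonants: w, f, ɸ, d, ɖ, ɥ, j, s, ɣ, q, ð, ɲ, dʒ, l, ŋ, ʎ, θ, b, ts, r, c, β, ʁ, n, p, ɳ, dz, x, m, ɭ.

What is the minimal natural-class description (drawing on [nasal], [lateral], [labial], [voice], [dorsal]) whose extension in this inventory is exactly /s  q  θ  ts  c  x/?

[−voice, −labial]

/s, q, θ, ts, c, x/ are all [−voice], [−labial], and no other segment in the inventory matches both values. Dropping any one of them over-generates: [−labial] alone would also admit /d, ɖ, j, ɣ, …/; [−voice] alone would also admit /f, ɸ, p/. No other single listed feature picks out exactly this set either, so fewer than two features will not do.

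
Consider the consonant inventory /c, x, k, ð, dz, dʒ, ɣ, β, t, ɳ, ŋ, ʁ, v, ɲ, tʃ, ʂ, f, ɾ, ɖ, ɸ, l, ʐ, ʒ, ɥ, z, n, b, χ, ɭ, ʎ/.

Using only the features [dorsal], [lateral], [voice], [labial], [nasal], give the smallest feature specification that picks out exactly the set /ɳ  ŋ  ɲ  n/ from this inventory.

Every target segment is [+nasal] and no other inventory member is, so one feature is enough.

[+nasal]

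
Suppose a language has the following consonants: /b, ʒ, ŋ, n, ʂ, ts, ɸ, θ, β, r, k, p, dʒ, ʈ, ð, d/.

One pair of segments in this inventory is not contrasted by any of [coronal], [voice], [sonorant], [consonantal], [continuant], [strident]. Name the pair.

On the given features, /p/ and /k/ have an identical profile: [-coronal], [-voice], [-sonorant], [+consonantal], [-continuant], [-strident]. No other two segments in the inventory coincide on all 6 features. (They do differ in [labial] and [dorsal], which are not among the given features.)

p, k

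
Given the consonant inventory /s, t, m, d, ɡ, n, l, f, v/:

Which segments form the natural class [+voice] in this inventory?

The [+voice] segments here are /m, d, ɡ, n, l, v/; the remaining /s, t, f/ are [−voice].

m, d, ɡ, n, l, v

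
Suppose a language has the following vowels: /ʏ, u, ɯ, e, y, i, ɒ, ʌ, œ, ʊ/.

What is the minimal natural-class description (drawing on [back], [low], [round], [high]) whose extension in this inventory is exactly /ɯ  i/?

/ɯ, i/ are all [+high], [−round], and no other segment in the inventory matches both values. Dropping any one of them over-generates: [−round] alone would also admit /e, ʌ/; [+high] alone would also admit /ʏ, u, y, ʊ/. No other single listed feature picks out exactly this set either, so fewer than two features will not do.

[+high, −round]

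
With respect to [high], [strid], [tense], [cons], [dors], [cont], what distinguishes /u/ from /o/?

[high]

/u/ is the high back rounded tense vowel and /o/ is the mid back rounded tense vowel. Both are [-strident], [+tense], [-consonantal], [+dorsal], [+continuant]. /u/ is [+high] while /o/ is [-high], so the distinguishing feature is [high].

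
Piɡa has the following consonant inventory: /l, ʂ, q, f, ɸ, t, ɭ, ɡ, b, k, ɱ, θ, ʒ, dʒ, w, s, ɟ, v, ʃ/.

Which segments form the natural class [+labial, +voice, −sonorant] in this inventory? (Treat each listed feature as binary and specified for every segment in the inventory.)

b, v

First, the [+labial] segments are /f, ɸ, b, ɱ, w, v/.
Intersecting with [+voice] gives /b, ɱ, w, v/.
Among these, [−sonorant] leaves /b, v/.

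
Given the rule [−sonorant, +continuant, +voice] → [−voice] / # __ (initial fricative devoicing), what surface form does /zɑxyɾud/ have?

/z/ satisfies [−sonorant, +continuant, +voice] and sits in # __. The [−voice] counterpart of the voiced alveolar fricative is /s/. Other segments in /zɑxyɾud/ either fail the structural description or are not in the environment, so the surface form is [sɑxyɾud].

[sɑxyɾud]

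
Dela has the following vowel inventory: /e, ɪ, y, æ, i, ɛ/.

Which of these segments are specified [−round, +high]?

ɪ, i

The [−round] segments are /e, ɪ, æ, i, ɛ/.
Of those, [+high] leaves /ɪ, i/.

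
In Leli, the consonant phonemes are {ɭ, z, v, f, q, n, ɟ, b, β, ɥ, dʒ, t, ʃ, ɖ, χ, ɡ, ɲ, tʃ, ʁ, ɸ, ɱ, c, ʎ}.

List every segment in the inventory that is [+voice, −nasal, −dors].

ɭ, z, v, b, β, dʒ, ɖ

Checking each segment against [+voice], [−nasal], [−dorsal]: /ɭ/ (retroflex lateral approximant), /z/ (voiced alveolar fricative), /v/ (voiced labiodental fricative), /b/ (voiced bilabial stop), /β/ (voiced bilabial fricative), /dʒ/ (voiced postalveolar affricate), among others, satisfy every feature; every other segment in the inventory fails at least one.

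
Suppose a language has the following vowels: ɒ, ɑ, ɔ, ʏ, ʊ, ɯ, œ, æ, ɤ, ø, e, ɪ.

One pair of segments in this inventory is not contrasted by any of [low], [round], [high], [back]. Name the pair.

Both /ø/ and /œ/ are [−low], [+round], [−high], [−back]. Since the list omits [tense] — which does distinguish the mid front rounded tense vowel from the mid front rounded lax vowel — this pair collapses; all other pairs remain distinct.

ø, œ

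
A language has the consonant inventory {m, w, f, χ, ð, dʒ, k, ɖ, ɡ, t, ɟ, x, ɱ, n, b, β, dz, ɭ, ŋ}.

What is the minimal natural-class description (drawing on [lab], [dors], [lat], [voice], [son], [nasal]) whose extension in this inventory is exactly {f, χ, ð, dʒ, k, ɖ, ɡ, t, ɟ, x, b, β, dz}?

/f, χ, ð, dʒ, k, ɖ, ɡ, t, ɟ, x, b, β, dz/ are exactly the [−sonorant] segments in the inventory, so a single feature suffices.

[−son]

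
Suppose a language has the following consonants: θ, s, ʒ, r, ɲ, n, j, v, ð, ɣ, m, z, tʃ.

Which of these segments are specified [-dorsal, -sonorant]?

θ, s, ʒ, v, ð, z, tʃ

Eliminate segments failing any feature: /r, n, m/ are [+sonorant]; /ɲ, j, ɣ/ are [+dorsal]. The remaining /θ, s, ʒ, v, ð, z, tʃ/ satisfy [-dorsal], [-sonorant].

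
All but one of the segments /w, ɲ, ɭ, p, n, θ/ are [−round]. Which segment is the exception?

Every segment except /w/ is [−round]. /w/ (labial-velar glide) is [+round], so it is the exception.

w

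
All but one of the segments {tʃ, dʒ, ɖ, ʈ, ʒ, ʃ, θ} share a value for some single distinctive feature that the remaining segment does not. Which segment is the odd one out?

/ʒ, ʃ, dʒ, tʃ, ʈ, ɖ/ are all [-anterior], but /θ/ (voiceless dental fricative) is [+anterior]. No other single segment can be removed to leave a set sharing one feature value that the removed segment lacks, so /θ/ is the odd one out.

θ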